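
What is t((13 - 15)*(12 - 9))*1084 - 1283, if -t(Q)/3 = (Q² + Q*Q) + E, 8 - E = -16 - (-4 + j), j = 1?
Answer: -303719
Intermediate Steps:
E = 21 (E = 8 - (-16 - (-4 + 1)) = 8 - (-16 - 1*(-3)) = 8 - (-16 + 3) = 8 - 1*(-13) = 8 + 13 = 21)
t(Q) = -63 - 6*Q² (t(Q) = -3*((Q² + Q*Q) + 21) = -3*((Q² + Q²) + 21) = -3*(2*Q² + 21) = -3*(21 + 2*Q²) = -63 - 6*Q²)
t((13 - 15)*(12 - 9))*1084 - 1283 = (-63 - 6*(12 - 9)²*(13 - 15)²)*1084 - 1283 = (-63 - 6*(-2*3)²)*1084 - 1283 = (-63 - 6*(-6)²)*1084 - 1283 = (-63 - 6*36)*1084 - 1283 = (-63 - 216)*1084 - 1283 = -279*1084 - 1283 = -302436 - 1283 = -303719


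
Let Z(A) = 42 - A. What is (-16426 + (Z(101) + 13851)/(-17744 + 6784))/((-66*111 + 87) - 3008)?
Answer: 11252672/7019195 ≈ 1.6031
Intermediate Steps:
(-16426 + (Z(101) + 13851)/(-17744 + 6784))/((-66*111 + 87) - 3008) = (-16426 + ((42 - 1*101) + 13851)/(-17744 + 6784))/((-66*111 + 87) - 3008) = (-16426 + ((42 - 101) + 13851)/(-10960))/((-7326 + 87) - 3008) = (-16426 + (-59 + 13851)*(-1/10960))/(-7239 - 3008) = (-16426 + 13792*(-1/10960))/(-10247) = (-16426 - 862/685)*(-1/10247) = -11252672/685*(-1/10247) = 11252672/7019195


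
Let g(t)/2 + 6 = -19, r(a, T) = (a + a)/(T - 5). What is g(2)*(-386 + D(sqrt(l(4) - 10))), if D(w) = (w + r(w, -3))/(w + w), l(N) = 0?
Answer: 77125/4 ≈ 19281.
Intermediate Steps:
r(a, T) = 2*a/(-5 + T) (r(a, T) = (2*a)/(-5 + T) = 2*a/(-5 + T))
g(t) = -50 (g(t) = -12 + 2*(-19) = -12 - 38 = -50)
D(w) = 3/8 (D(w) = (w + 2*w/(-5 - 3))/(w + w) = (w + 2*w/(-8))/((2*w)) = (w + 2*w*(-1/8))*(1/(2*w)) = (w - w/4)*(1/(2*w)) = (3*w/4)*(1/(2*w)) = 3/8)
g(2)*(-386 + D(sqrt(l(4) - 10))) = -50*(-386 + 3/8) = -50*(-3085/8) = 77125/4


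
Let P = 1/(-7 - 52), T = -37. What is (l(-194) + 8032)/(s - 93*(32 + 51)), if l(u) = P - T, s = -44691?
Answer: -15869/103073 ≈ -0.15396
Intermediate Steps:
P = -1/59 (P = 1/(-59) = -1/59 ≈ -0.016949)
l(u) = 2182/59 (l(u) = -1/59 - 1*(-37) = -1/59 + 37 = 2182/59)
(l(-194) + 8032)/(s - 93*(32 + 51)) = (2182/59 + 8032)/(-44691 - 93*(32 + 51)) = 476070/(59*(-44691 - 93*83)) = 476070/(59*(-44691 - 7719)) = (476070/59)/(-52410) = (476070/59)*(-1/52410) = -15869/103073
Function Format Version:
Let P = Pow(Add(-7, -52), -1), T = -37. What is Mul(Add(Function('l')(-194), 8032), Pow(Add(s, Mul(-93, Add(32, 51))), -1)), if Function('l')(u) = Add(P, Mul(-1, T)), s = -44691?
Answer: Rational(-15869, 103073) ≈ -0.15396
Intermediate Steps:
P = Rational(-1, 59) (P = Pow(-59, -1) = Rational(-1, 59) ≈ -0.016949)
Function('l')(u) = Rational(2182, 59) (Function('l')(u) = Add(Rational(-1, 59), Mul(-1, -37)) = Add(Rational(-1, 59), 37) = Rational(2182, 59))
Mul(Add(Function('l')(-194), 8032), Pow(Add(s, Mul(-93, Add(32, 51))), -1)) = Mul(Add(Rational(2182, 59), 8032), Pow(Add(-44691, Mul(-93, Add(32, 51))), -1)) = Mul(Rational(476070, 59), Pow(Add(-44691, Mul(-93, 83)), -1)) = Mul(Rational(476070, 59), Pow(Add(-44691, -7719), -1)) = Mul(Rational(476070, 59), Pow(-52410, -1)) = Mul(Rational(476070, 59), Rational(-1, 52410)) = Rational(-15869, 103073)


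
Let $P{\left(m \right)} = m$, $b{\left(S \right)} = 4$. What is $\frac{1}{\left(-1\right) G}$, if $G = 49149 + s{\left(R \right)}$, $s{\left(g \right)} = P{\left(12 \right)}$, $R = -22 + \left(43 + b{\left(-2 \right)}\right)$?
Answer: $- \frac{1}{49161} \approx -2.0341 \cdot 10^{-5}$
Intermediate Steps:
$R = 25$ ($R = -22 + \left(43 + 4\right) = -22 + 47 = 25$)
$s{\left(g \right)} = 12$
$G = 49161$ ($G = 49149 + 12 = 49161$)
$\frac{1}{\left(-1\right) G} = \frac{1}{\left(-1\right) 49161} = \frac{1}{-49161} = - \frac{1}{49161}$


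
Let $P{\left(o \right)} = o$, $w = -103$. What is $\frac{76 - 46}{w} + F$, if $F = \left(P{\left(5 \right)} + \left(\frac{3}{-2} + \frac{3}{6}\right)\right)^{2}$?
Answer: $\frac{1618}{103} \approx 15.709$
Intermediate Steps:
$F = 16$ ($F = \left(5 + \left(\frac{3}{-2} + \frac{3}{6}\right)\right)^{2} = \left(5 + \left(3 \left(- \frac{1}{2}\right) + 3 \cdot \frac{1}{6}\right)\right)^{2} = \left(5 + \left(- \frac{3}{2} + \frac{1}{2}\right)\right)^{2} = \left(5 - 1\right)^{2} = 4^{2} = 16$)
$\frac{76 - 46}{w} + F = \frac{76 - 46}{-103} + 16 = \left(76 - 46\right) \left(- \frac{1}{103}\right) + 16 = 30 \left(- \frac{1}{103}\right) + 16 = - \frac{30}{103} + 16 = \frac{1618}{103}$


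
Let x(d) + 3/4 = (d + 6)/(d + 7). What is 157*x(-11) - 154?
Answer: -151/2 ≈ -75.500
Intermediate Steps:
x(d) = -3/4 + (6 + d)/(7 + d) (x(d) = -3/4 + (d + 6)/(d + 7) = -3/4 + (6 + d)/(7 + d))
157*x(-11) - 154 = 157*((3 - 11)/(4*(7 - 11))) - 154 = 157*((1/4)*(-8)/(-4)) - 154 = 157*((1/4)*(-1/4)*(-8)) - 154 = 157*(1/2) - 154 = 157/2 - 154 = -151/2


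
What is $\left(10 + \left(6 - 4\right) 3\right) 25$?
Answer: $400$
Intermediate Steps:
$\left(10 + \left(6 - 4\right) 3\right) 25 = \left(10 + 2 \cdot 3\right) 25 = \left(10 + 6\right) 25 = 16 \cdot 25 = 400$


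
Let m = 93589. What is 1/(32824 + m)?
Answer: 1/126413 ≈ 7.9106e-6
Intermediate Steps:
1/(32824 + m) = 1/(32824 + 93589) = 1/126413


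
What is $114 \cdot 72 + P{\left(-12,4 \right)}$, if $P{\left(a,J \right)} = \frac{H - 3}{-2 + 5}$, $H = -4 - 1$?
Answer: $\frac{24616}{3} \approx 8205.3$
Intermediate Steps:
$H = -5$ ($H = -4 - 1 = -5$)
$P{\left(a,J \right)} = - \frac{8}{3}$ ($P{\left(a,J \right)} = \frac{-5 - 3}{-2 + 5} = - \frac{8}{3}$)
$114 \cdot 72 + P{\left(-12,4 \right)} = 114 \cdot 72 - \frac{8}{3} = 8208 - \frac{8}{3} = \frac{24616}{3}$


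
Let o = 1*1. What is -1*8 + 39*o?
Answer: 31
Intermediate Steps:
o = 1
-1*8 + 39*o = -1*8 + 39*1 = -8 + 39 = 31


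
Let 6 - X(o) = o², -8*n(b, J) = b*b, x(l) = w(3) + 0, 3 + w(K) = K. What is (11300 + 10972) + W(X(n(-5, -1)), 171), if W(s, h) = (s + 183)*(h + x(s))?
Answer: 3386949/64 ≈ 52921.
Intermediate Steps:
w(K) = -3 + K
x(l) = 0 (x(l) = (-3 + 3) + 0 = 0 + 0 = 0)
n(b, J) = -b²/8 (n(b, J) = -b*b/8 = -b²/8)
X(o) = 6 - o²
W(s, h) = h*(183 + s) (W(s, h) = (s + 183)*(h + 0) = (183 + s)*h = h*(183 + s))
(11300 + 10972) + W(X(n(-5, -1)), 171) = (11300 + 10972) + 171*(183 + (6 - (-⅛*(-5)²)²)) = 22272 + 171*(183 + (6 - (-⅛*25)²)) = 22272 + 171*(183 + (6 - (-25/8)²)) = 22272 + 171*(183 + (6 - 1*625/64)) = 22272 + 171*(183 + (6 - 625/64)) = 22272 + 171*(183 - 241/64) = 22272 + 171*(11471/64) = 22272 + 1961541/64 = 3386949/64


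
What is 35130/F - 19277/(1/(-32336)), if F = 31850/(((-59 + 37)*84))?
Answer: 283619260328/455 ≈ 6.2334e+8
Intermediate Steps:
F = -2275/132 (F = 31850/((-22*84)) = 31850/(-1848) = 31850*(-1/1848) = -2275/132 ≈ -17.235)
35130/F - 19277/(1/(-32336)) = 35130/(-2275/132) - 19277/(1/(-32336)) = 35130*(-132/2275) - 19277/(-1/32336) = -927432/455 - 19277*(-32336) = -927432/455 + 623341072 = 283619260328/455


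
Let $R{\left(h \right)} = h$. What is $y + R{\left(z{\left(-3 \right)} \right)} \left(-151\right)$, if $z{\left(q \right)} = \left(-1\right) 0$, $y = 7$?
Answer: $7$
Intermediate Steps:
$z{\left(q \right)} = 0$
$y + R{\left(z{\left(-3 \right)} \right)} \left(-151\right) = 7 + 0 \left(-151\right) = 7 + 0 = 7$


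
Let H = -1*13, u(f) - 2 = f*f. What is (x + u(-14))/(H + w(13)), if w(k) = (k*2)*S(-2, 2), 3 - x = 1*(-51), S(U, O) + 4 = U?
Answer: -252/169 ≈ -1.4911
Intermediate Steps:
u(f) = 2 + f² (u(f) = 2 + f*f = 2 + f²)
S(U, O) = -4 + U
H = -13
x = 54 (x = 3 - (-51) = 3 - 1*(-51) = 3 + 51 = 54)
w(k) = -12*k (w(k) = (k*2)*(-4 - 2) = (2*k)*(-6) = -12*k)
(x + u(-14))/(H + w(13)) = (54 + (2 + (-14)²))/(-13 - 12*13) = (54 + (2 + 196))/(-13 - 156) = (54 + 198)/(-169) = 252*(-1/169) = -252/169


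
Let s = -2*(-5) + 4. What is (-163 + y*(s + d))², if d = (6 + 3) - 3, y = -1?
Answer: 33489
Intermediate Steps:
s = 14 (s = 10 + 4 = 14)
d = 6 (d = 9 - 3 = 6)
(-163 + y*(s + d))² = (-163 - (14 + 6))² = (-163 - 1*20)² = (-163 - 20)² = (-183)² = 33489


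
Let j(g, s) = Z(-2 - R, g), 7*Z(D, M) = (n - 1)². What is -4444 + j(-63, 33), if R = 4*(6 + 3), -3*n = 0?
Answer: -31107/7 ≈ -4443.9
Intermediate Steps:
n = 0 (n = -⅓*0 = 0)
R = 36 (R = 4*9 = 36)
Z(D, M) = ⅐ (Z(D, M) = (0 - 1)²/7 = (⅐)*(-1)² = (⅐)*1 = ⅐)
j(g, s) = ⅐
-4444 + j(-63, 33) = -4444 + ⅐ = -31107/7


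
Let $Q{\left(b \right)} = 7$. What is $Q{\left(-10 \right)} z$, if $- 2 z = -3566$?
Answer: $12481$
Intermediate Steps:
$z = 1783$ ($z = \left(- \frac{1}{2}\right) \left(-3566\right) = 1783$)
$Q{\left(-10 \right)} z = 7 \cdot 1783 = 12481$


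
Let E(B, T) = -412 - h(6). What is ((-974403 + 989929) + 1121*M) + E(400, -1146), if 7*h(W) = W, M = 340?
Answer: 2773772/7 ≈ 3.9625e+5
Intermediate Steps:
h(W) = W/7
E(B, T) = -2890/7 (E(B, T) = -412 - 6/7 = -2890/7)
((-974403 + 989929) + 1121*M) + E(400, -1146) = ((-974403 + 989929) + 1121*340) - 2890/7 = (15526 + 381140) - 2890/7 = 396666 - 2890/7 = 2773772/7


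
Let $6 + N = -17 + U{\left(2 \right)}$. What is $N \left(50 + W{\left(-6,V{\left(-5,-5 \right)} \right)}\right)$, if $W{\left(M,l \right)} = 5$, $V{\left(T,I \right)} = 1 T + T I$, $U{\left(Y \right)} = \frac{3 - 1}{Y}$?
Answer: $-1210$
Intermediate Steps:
$U{\left(Y \right)} = \frac{2}{Y}$ ($U{\left(Y \right)} = \frac{3 - 1}{Y} = \frac{2}{Y}$)
$V{\left(T,I \right)} = T + I T$
$N = -22$ ($N = -6 - \left(17 - \frac{2}{2}\right) = -6 + \left(-17 + 2 \cdot \frac{1}{2}\right) = -6 + \left(-17 + 1\right) = -6 - 16 = -22$)
$N \left(50 + W{\left(-6,V{\left(-5,-5 \right)} \right)}\right) = - 22 \left(50 + 5\right) = \left(-22\right) 55 = -1210$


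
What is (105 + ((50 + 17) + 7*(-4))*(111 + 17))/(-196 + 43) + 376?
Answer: 17477/51 ≈ 342.69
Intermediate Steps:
(105 + ((50 + 17) + 7*(-4))*(111 + 17))/(-196 + 43) + 376 = (105 + (67 - 28)*128)/(-153) + 376 = (105 + 39*128)*(-1/153) + 376 = (105 + 4992)*(-1/153) + 376 = 5097*(-1/153) + 376 = -1699/51 + 376 = 17477/51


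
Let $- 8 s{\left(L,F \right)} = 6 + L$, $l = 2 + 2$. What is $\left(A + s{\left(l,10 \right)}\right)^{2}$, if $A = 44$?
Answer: $\frac{29241}{16} \approx 1827.6$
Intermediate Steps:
$l = 4$
$s{\left(L,F \right)} = - \frac{3}{4} - \frac{L}{8}$ ($s{\left(L,F \right)} = - \frac{6 + L}{8} = - \frac{3}{4} - \frac{L}{8}$)
$\left(A + s{\left(l,10 \right)}\right)^{2} = \left(44 - \frac{5}{4}\right)^{2} = \left(\frac{171}{4}\right)^{2} = \frac{29241}{16}$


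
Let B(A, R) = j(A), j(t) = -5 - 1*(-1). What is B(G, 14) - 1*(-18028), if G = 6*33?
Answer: 18024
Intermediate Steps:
G = 198
j(t) = -4 (j(t) = -5 + 1 = -4)
B(A, R) = -4
B(G, 14) - 1*(-18028) = -4 - 1*(-18028) = -4 + 18028 = 18024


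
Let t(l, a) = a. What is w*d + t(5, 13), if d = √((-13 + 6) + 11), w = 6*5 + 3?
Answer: 79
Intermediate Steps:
w = 33 (w = 30 + 3 = 33)
d = 2 (d = √(-7 + 11) = √4 = 2)
w*d + t(5, 13) = 33*2 + 13 = 66 + 13 = 79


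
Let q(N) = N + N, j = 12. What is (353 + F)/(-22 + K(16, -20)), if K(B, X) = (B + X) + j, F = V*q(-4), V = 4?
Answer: -321/14 ≈ -22.929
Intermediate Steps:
q(N) = 2*N
F = -32 (F = 4*(2*(-4)) = 4*(-8) = -32)
K(B, X) = 12 + B + X (K(B, X) = (B + X) + 12 = 12 + B + X)
(353 + F)/(-22 + K(16, -20)) = (353 - 32)/(-22 + (12 + 16 - 20)) = 321/(-22 + 8) = 321/(-14) = 321*(-1/14) = -321/14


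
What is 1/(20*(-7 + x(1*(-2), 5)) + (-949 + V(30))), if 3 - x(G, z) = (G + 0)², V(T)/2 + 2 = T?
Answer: -1/1053 ≈ -0.00094967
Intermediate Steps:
V(T) = -4 + 2*T
x(G, z) = 3 - G² (x(G, z) = 3 - (G + 0)² = 3 - G²)
1/(20*(-7 + x(1*(-2), 5)) + (-949 + V(30))) = 1/(20*(-7 + (3 - (1*(-2))²)) + (-949 + (-4 + 2*30))) = 1/(20*(-7 + (3 - 1*(-2)²)) + (-949 + (-4 + 60))) = 1/(20*(-7 + (3 - 1*4)) + (-949 + 56)) = 1/(20*(-7 + (3 - 4)) - 893) = 1/(20*(-7 - 1) - 893) = 1/(20*(-8) - 893) = 1/(-160 - 893) = 1/(-1053) = -1/1053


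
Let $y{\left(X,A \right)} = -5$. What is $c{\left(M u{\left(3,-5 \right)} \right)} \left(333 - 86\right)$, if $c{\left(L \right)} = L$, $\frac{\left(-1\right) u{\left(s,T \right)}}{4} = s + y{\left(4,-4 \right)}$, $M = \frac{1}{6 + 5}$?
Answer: $\frac{1976}{11} \approx 179.64$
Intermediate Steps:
$M = \frac{1}{11} \approx 0.090909$
$u{\left(s,T \right)} = 20 - 4 s$ ($u{\left(s,T \right)} = - 4 \left(s - 5\right) = - 4 \left(-5 + s\right) = 20 - 4 s$)
$c{\left(M u{\left(3,-5 \right)} \right)} \left(333 - 86\right) = \frac{20 - 12}{11} \left(333 - 86\right) = \frac{20 - 12}{11} \cdot 247 = \frac{1}{11} \cdot 8 \cdot 247 = \frac{8}{11} \cdot 247 = \frac{1976}{11}$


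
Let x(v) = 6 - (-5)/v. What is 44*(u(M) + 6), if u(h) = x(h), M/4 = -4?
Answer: 2057/4 ≈ 514.25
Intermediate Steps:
M = -16 (M = 4*(-4) = -16)
x(v) = 6 + 5/v
u(h) = 6 + 5/h
44*(u(M) + 6) = 44*((6 + 5/(-16)) + 6) = 44*((6 + 5*(-1/16)) + 6) = 44*((6 - 5/16) + 6) = 44*(91/16 + 6) = 44*(187/16) = 2057/4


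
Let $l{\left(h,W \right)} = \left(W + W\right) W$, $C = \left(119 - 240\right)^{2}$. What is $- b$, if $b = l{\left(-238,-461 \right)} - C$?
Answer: $-410401$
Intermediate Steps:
$C = 14641$ ($C = \left(-121\right)^{2} = 14641$)
$l{\left(h,W \right)} = 2 W^{2}$ ($l{\left(h,W \right)} = 2 W W = 2 W^{2}$)
$b = 410401$ ($b = 2 \left(-461\right)^{2} - 14641 = 2 \cdot 212521 - 14641 = 425042 - 14641 = 410401$)
$- b = \left(-1\right) 410401 = -410401$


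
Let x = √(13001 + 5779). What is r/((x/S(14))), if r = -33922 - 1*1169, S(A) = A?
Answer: -81879*√4695/1565 ≈ -3584.9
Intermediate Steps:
x = 2*√4695 (x = √18780 = 2*√4695 ≈ 137.04)
r = -35091 (r = -33922 - 1169 = -35091)
r/((x/S(14))) = -35091*7*√4695/4695 = -81879*√4695/1565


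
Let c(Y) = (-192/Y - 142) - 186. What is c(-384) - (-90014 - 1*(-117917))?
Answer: -56461/2 ≈ -28231.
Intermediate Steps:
c(Y) = -328 - 192/Y (c(Y) = (-142 - 192/Y) - 186 = -328 - 192/Y)
c(-384) - (-90014 - 1*(-117917)) = (-328 - 192/(-384)) - (-90014 - 1*(-117917)) = (-328 - 192*(-1/384)) - (-90014 + 117917) = (-328 + ½) - 1*27903 = -655/2 - 27903 = -56461/2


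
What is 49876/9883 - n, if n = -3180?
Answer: 31477816/9883 ≈ 3185.0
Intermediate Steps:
49876/9883 - n = 49876/9883 - 1*(-3180) = 49876*(1/9883) + 3180 = 49876/9883 + 3180 = 31477816/9883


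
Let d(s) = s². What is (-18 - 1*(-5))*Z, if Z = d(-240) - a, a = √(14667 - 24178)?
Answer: -748800 + 13*I*√9511 ≈ -7.488e+5 + 1267.8*I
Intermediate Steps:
a = I*√9511 (a = √(-9511) = I*√9511 ≈ 97.524*I)
Z = 57600 - I*√9511 (Z = (-240)² - I*√9511 = 57600 - I*√9511 ≈ 57600.0 - 97.524*I)
(-18 - 1*(-5))*Z = (-18 - 1*(-5))*(57600 - I*√9511) = (-18 + 5)*(57600 - I*√9511) = -13*(57600 - I*√9511) = -748800 + 13*I*√9511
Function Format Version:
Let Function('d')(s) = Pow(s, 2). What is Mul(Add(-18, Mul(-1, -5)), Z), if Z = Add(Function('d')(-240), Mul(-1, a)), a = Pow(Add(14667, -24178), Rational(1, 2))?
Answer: Add(-748800, Mul(13, I, Pow(9511, Rational(1, 2)))) ≈ Add(-7.4880e+5, Mul(1267.8, I))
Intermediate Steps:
a = Mul(I, Pow(9511, Rational(1, 2))) (a = Pow(-9511, Rational(1, 2)) = Mul(I, Pow(9511, Rational(1, 2))) ≈ Mul(97.524, I))
Z = Add(57600, Mul(-1, I, Pow(9511, Rational(1, 2)))) (Z = Add(Pow(-240, 2), Mul(-1, Mul(I, Pow(9511, Rational(1, 2))))) = Add(57600, Mul(-1, I, Pow(9511, Rational(1, 2)))) ≈ Add(57600., Mul(-97.524, I)))
Mul(Add(-18, Mul(-1, -5)), Z) = Mul(Add(-18, Mul(-1, -5)), Add(57600, Mul(-1, I, Pow(9511, Rational(1, 2))))) = Mul(Add(-18, 5), Add(57600, Mul(-1, I, Pow(9511, Rational(1, 2))))) = Mul(-13, Add(57600, Mul(-1, I, Pow(9511, Rational(1, 2))))) = Add(-748800, Mul(13, I, Pow(9511, Rational(1, 2))))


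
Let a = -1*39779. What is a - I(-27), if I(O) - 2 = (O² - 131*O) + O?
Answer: -44020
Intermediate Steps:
a = -39779
I(O) = 2 + O² - 130*O (I(O) = 2 + ((O² - 131*O) + O) = 2 + (O² - 130*O) = 2 + O² - 130*O)
a - I(-27) = -39779 - (2 + (-27)² - 130*(-27)) = -39779 - (2 + 729 + 3510) = -39779 - 1*4241 = -39779 - 4241 = -44020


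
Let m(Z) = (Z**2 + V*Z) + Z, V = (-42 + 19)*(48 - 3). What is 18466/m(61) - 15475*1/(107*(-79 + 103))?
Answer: -137986909/21774072 ≈ -6.3372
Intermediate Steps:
V = -1035 (V = -23*45 = -1035)
m(Z) = Z**2 - 1034*Z (m(Z) = (Z**2 - 1035*Z) + Z = Z**2 - 1034*Z)
18466/m(61) - 15475*1/(107*(-79 + 103)) = 18466/((61*(-1034 + 61))) - 15475*1/(107*(-79 + 103)) = 18466/((61*(-973))) - 15475/(107*24) = 18466/(-59353) - 15475/2568 = 18466*(-1/59353) - 15475*1/2568 = -2638/8479 - 15475/2568 = -137986909/21774072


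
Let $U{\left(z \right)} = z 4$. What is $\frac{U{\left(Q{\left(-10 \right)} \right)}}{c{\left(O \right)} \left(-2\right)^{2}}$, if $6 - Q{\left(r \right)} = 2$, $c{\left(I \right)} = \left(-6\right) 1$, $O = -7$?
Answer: $- \frac{2}{3} \approx -0.66667$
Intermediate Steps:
$c{\left(I \right)} = -6$
$Q{\left(r \right)} = 4$ ($Q{\left(r \right)} = 6 - 2 = 4$)
$U{\left(z \right)} = 4 z$
$\frac{U{\left(Q{\left(-10 \right)} \right)}}{c{\left(O \right)} \left(-2\right)^{2}} = \frac{4 \cdot 4}{\left(-6\right) \left(-2\right)^{2}} = \frac{16}{\left(-6\right) 4} = \frac{16}{-24} = 16 \left(- \frac{1}{24}\right) = - \frac{2}{3}$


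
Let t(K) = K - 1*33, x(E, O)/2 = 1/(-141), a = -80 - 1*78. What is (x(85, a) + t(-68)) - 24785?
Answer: -3508928/141 ≈ -24886.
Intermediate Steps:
a = -158 (a = -80 - 78 = -158)
x(E, O) = -2/141 (x(E, O) = 2/(-141) = 2*(-1/141) = -2/141)
t(K) = -33 + K (t(K) = K - 33 = -33 + K)
(x(85, a) + t(-68)) - 24785 = (-2/141 + (-33 - 68)) - 24785 = (-2/141 - 101) - 24785 = -14243/141 - 24785 = -3508928/141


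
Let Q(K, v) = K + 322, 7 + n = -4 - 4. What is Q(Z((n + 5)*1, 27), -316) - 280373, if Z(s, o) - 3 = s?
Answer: -280058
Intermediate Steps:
n = -15 (n = -7 + (-4 - 4) = -7 - 8 = -15)
Z(s, o) = 3 + s
Q(K, v) = 322 + K
Q(Z((n + 5)*1, 27), -316) - 280373 = (322 + (3 + (-15 + 5)*1)) - 280373 = (322 + (3 - 10*1)) - 280373 = (322 + (3 - 10)) - 280373 = (322 - 7) - 280373 = 315 - 280373 = -280058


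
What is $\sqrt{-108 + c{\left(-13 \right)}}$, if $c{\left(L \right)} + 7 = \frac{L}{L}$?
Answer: $i \sqrt{114} \approx 10.677 i$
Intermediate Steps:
$c{\left(L \right)} = -6$ ($c{\left(L \right)} = -7 + \frac{L}{L} = -7 + 1 = -6$)
$\sqrt{-108 + c{\left(-13 \right)}} = \sqrt{-108 - 6} = \sqrt{-114} = i \sqrt{114}$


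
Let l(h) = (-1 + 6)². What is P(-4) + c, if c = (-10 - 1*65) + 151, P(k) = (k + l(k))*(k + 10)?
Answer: 202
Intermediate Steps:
l(h) = 25 (l(h) = 5² = 25)
P(k) = (10 + k)*(25 + k) (P(k) = (k + 25)*(k + 10) = (25 + k)*(10 + k) = (10 + k)*(25 + k))
c = 76 (c = (-10 - 65) + 151 = -75 + 151 = 76)
P(-4) + c = (250 + (-4)² + 35*(-4)) + 76 = (250 + 16 - 140) + 76 = 126 + 76 = 202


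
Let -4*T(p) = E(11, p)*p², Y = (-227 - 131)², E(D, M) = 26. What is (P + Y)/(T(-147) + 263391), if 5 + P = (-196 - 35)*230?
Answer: 150058/245865 ≈ 0.61033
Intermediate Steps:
Y = 128164 (Y = (-358)² = 128164)
T(p) = -13*p²/2
P = -53135 (P = -5 + (-196 - 35)*230 = -5 - 231*230 = -5 - 53130 = -53135)
(P + Y)/(T(-147) + 263391) = (-53135 + 128164)/(-13/2*(-147)² + 263391) = 75029/(-13/2*21609 + 263391) = 75029/(-280917/2 + 263391) = 75029/(245865/2) = 75029*(2/245865) = 150058/245865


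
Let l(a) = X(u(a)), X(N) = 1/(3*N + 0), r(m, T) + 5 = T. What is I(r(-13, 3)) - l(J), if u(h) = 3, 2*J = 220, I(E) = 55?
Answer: 494/9 ≈ 54.889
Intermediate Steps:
r(m, T) = -5 + T
J = 110 (J = (1/2)*220 = 110)
X(N) = 1/(3*N)
l(a) = 1/9 (l(a) = (1/3)/3 = (1/3)*(1/3) = 1/9)
I(r(-13, 3)) - l(J) = 55 - 1*1/9 = 55 - 1/9 = 494/9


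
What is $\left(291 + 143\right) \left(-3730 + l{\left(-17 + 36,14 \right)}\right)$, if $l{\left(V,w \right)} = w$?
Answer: $-1612744$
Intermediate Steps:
$\left(291 + 143\right) \left(-3730 + l{\left(-17 + 36,14 \right)}\right) = \left(291 + 143\right) \left(-3730 + 14\right) = 434 \left(-3716\right) = -1612744$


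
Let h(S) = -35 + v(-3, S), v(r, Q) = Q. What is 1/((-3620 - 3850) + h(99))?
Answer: -1/7406 ≈ -0.00013503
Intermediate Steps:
h(S) = -35 + S
1/((-3620 - 3850) + h(99)) = 1/((-3620 - 3850) + (-35 + 99)) = 1/(-7470 + 64) = 1/(-7406) = -1/7406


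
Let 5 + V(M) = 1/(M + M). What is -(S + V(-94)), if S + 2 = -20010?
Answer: 3763197/188 ≈ 20017.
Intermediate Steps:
S = -20012 (S = -2 - 20010 = -20012)
V(M) = -5 + 1/(2*M) (V(M) = -5 + 1/(M + M) = -5 + 1/(2*M))
-(S + V(-94)) = -(-20012 + (-5 + (½)/(-94))) = -(-20012 + (-5 + (½)*(-1/94))) = -(-20012 + (-5 - 1/188)) = -(-20012 - 941/188) = -1*(-3763197/188) = 3763197/188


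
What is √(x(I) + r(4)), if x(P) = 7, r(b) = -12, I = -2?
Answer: I*√5 ≈ 2.2361*I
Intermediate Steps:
√(x(I) + r(4)) = √(7 - 12) = √(-5) = I*√5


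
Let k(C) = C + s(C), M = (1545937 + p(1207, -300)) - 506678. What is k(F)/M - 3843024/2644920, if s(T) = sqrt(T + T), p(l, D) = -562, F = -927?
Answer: -166424555857/114469602885 + 3*I*sqrt(206)/1038697 ≈ -1.4539 + 4.1454e-5*I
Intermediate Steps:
s(T) = sqrt(2)*sqrt(T) (s(T) = sqrt(2*T) = sqrt(2)*sqrt(T))
M = 1038697 (M = (1545937 - 562) - 506678 = 1545375 - 506678 = 1038697)
k(C) = C + sqrt(2)*sqrt(C)
k(F)/M - 3843024/2644920 = (-927 + sqrt(2)*sqrt(-927))/1038697 - 3843024/2644920 = (-927 + sqrt(2)*(3*I*sqrt(103)))*(1/1038697) - 3843024*1/2644920 = (-927 + 3*I*sqrt(206))*(1/1038697) - 160126/110205 = (-927/1038697 + 3*I*sqrt(206)/1038697) - 160126/110205 = -166424555857/114469602885 + 3*I*sqrt(206)/1038697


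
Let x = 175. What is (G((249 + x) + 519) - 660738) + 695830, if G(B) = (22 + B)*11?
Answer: 45707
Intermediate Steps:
G(B) = 242 + 11*B
(G((249 + x) + 519) - 660738) + 695830 = ((242 + 11*((249 + 175) + 519)) - 660738) + 695830 = ((242 + 11*(424 + 519)) - 660738) + 695830 = ((242 + 11*943) - 660738) + 695830 = ((242 + 10373) - 660738) + 695830 = (10615 - 660738) + 695830 = -650123 + 695830 = 45707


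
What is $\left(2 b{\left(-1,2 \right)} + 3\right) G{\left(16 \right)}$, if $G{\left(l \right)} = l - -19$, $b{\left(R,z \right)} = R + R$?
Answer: $-35$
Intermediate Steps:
$b{\left(R,z \right)} = 2 R$
$G{\left(l \right)} = 19 + l$ ($G{\left(l \right)} = l + 19 = 19 + l$)
$\left(2 b{\left(-1,2 \right)} + 3\right) G{\left(16 \right)} = \left(2 \cdot 2 \left(-1\right) + 3\right) \left(19 + 16\right) = \left(2 \left(-2\right) + 3\right) 35 = \left(-4 + 3\right) 35 = \left(-1\right) 35 = -35$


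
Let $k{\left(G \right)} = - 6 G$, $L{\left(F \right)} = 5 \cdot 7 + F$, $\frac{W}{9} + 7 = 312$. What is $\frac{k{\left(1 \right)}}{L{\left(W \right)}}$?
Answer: $- \frac{3}{1390} \approx -0.0021583$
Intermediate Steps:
$W = 2745$ ($W = -63 + 9 \cdot 312 = -63 + 2808 = 2745$)
$L{\left(F \right)} = 35 + F$
$\frac{k{\left(1 \right)}}{L{\left(W \right)}} = \frac{\left(-6\right) 1}{35 + 2745} = - \frac{6}{2780} = \left(-6\right) \frac{1}{2780} = - \frac{3}{1390}$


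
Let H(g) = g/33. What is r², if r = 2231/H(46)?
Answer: 10246401/4 ≈ 2.5616e+6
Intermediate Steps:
H(g) = g/33 (H(g) = g*(1/33) = g/33)
r = 3201/2 (r = 2231/(((1/33)*46)) = 2231/(46/33) = 2231*(33/46) = 3201/2 ≈ 1600.5)
r² = (3201/2)² = 10246401/4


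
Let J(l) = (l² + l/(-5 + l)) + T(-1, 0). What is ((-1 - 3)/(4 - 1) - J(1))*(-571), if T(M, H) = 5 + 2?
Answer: 62239/12 ≈ 5186.6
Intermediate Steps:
T(M, H) = 7
J(l) = 7 + l² + l/(-5 + l) (J(l) = (l² + l/(-5 + l)) + 7 = 7 + l² + l/(-5 + l))
((-1 - 3)/(4 - 1) - J(1))*(-571) = ((-1 - 3)/(4 - 1) - (-35 + 1³ - 5*1² + 8*1)/(-5 + 1))*(-571) = (-4/3 - (-35 + 1 - 5*1 + 8)/(-4))*(-571) = (-4*⅓ - (-1)*(-35 + 1 - 5 + 8)/4)*(-571) = (-4/3 - (-1)*(-31)/4)*(-571) = (-4/3 - 1*31/4)*(-571) = (-4/3 - 31/4)*(-571) = -109/12*(-571) = 62239/12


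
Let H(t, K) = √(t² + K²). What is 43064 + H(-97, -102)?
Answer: 43064 + √19813 ≈ 43205.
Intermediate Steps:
H(t, K) = √(K² + t²)
43064 + H(-97, -102) = 43064 + √((-102)² + (-97)²) = 43064 + √(10404 + 9409) = 43064 + √19813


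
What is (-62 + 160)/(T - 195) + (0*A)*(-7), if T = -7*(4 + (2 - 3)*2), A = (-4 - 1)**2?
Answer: -98/209 ≈ -0.46890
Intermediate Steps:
A = 25 (A = (-5)**2 = 25)
T = -14 (T = -7*(4 - 1*2) = -7*(4 - 2) = -7*2 = -14)
(-62 + 160)/(T - 195) + (0*A)*(-7) = (-62 + 160)/(-14 - 195) + (0*25)*(-7) = 98/(-209) + 0*(-7) = 98*(-1/209) + 0 = -98/209 + 0 = -98/209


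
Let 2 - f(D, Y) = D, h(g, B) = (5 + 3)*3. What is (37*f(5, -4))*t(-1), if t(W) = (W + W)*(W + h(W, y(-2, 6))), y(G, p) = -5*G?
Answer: 5106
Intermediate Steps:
h(g, B) = 24 (h(g, B) = 8*3 = 24)
t(W) = 2*W*(24 + W) (t(W) = (W + W)*(W + 24) = (2*W)*(24 + W) = 2*W*(24 + W))
f(D, Y) = 2 - D
(37*f(5, -4))*t(-1) = (37*(2 - 1*5))*(2*(-1)*(24 - 1)) = (37*(2 - 5))*(2*(-1)*23) = (37*(-3))*(-46) = -111*(-46) = 5106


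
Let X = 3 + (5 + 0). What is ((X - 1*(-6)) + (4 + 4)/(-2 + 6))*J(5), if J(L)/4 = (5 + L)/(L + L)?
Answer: 64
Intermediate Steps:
X = 8 (X = 3 + 5 = 8)
J(L) = 2*(5 + L)/L (J(L) = 4*((5 + L)/(L + L)) = 4*((5 + L)/((2*L))) = 4*((5 + L)*(1/(2*L))) = 4*((5 + L)/(2*L)) = 2*(5 + L)/L)
((X - 1*(-6)) + (4 + 4)/(-2 + 6))*J(5) = ((8 - 1*(-6)) + (4 + 4)/(-2 + 6))*(2 + 10/5) = ((8 + 6) + 8/4)*(2 + 10*(1/5)) = (14 + 8*(1/4))*(2 + 2) = (14 + 2)*4 = 16*4 = 64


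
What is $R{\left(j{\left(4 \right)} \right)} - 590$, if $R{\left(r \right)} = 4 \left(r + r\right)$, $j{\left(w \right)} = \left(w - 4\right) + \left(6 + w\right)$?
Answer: $-510$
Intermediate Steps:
$j{\left(w \right)} = 2 + 2 w$ ($j{\left(w \right)} = \left(-4 + w\right) + \left(6 + w\right) = 2 + 2 w$)
$R{\left(r \right)} = 8 r$ ($R{\left(r \right)} = 4 \cdot 2 r = 8 r$)
$R{\left(j{\left(4 \right)} \right)} - 590 = 8 \left(2 + 2 \cdot 4\right) - 590 = 8 \left(2 + 8\right) - 590 = 8 \cdot 10 - 590 = 80 - 590 = -510$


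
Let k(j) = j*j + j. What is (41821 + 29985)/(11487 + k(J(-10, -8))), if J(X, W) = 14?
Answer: 10258/1671 ≈ 6.1388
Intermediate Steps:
k(j) = j + j**2 (k(j) = j**2 + j = j + j**2)
(41821 + 29985)/(11487 + k(J(-10, -8))) = (41821 + 29985)/(11487 + 14*(1 + 14)) = 71806/(11487 + 14*15) = 71806/(11487 + 210) = 71806/11697 = 71806*(1/11697) = 10258/1671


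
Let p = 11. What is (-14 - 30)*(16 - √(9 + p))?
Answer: -704 + 88*√5 ≈ -507.23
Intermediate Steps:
(-14 - 30)*(16 - √(9 + p)) = (-14 - 30)*(16 - √(9 + 11)) = -44*(16 - √20) = -44*(16 - 2*√5) = -704 + 88*√5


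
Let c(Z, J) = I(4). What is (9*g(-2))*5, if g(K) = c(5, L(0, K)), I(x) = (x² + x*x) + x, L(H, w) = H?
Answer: 1620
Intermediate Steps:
I(x) = x + 2*x² (I(x) = (x² + x²) + x = 2*x² + x = x + 2*x²)
c(Z, J) = 36 (c(Z, J) = 4*(1 + 2*4) = 4*(1 + 8) = 4*9 = 36)
g(K) = 36
(9*g(-2))*5 = (9*36)*5 = 324*5 = 1620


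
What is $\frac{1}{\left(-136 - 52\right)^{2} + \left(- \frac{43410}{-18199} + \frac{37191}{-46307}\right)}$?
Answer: $\frac{842741093}{29787174538853} \approx 2.8292 \cdot 10^{-5}$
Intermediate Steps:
$\frac{1}{\left(-136 - 52\right)^{2} + \left(- \frac{43410}{-18199} + \frac{37191}{-46307}\right)} = \frac{1}{\left(-188\right)^{2} + \left(\left(-43410\right) \left(- \frac{1}{18199}\right) + 37191 \left(- \frac{1}{46307}\right)\right)} = \frac{1}{35344 + \left(\frac{43410}{18199} - \frac{37191}{46307}\right)} = \frac{1}{35344 + \frac{1333347861}{842741093}} = \frac{1}{\frac{29787174538853}{842741093}} = \frac{842741093}{29787174538853}$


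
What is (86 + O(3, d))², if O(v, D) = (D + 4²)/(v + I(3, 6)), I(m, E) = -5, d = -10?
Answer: 6889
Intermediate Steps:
O(v, D) = (16 + D)/(-5 + v) (O(v, D) = (D + 4²)/(v - 5) = (D + 16)/(-5 + v) = (16 + D)/(-5 + v))
(86 + O(3, d))² = (86 + (16 - 10)/(-5 + 3))² = (86 + 6/(-2))² = (86 - ½*6)² = (86 - 3)² = 83² = 6889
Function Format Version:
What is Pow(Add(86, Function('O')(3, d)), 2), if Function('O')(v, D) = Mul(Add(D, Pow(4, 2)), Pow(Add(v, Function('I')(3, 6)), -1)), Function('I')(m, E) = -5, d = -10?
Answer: 6889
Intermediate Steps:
Function('O')(v, D) = Mul(Pow(Add(-5, v), -1), Add(16, D)) (Function('O')(v, D) = Mul(Add(D, Pow(4, 2)), Pow(Add(v, -5), -1)) = Mul(Add(D, 16), Pow(Add(-5, v), -1)) = Mul(Add(16, D), Pow(Add(-5, v), -1)) = Mul(Pow(Add(-5, v), -1), Add(16, D)))
Pow(Add(86, Function('O')(3, d)), 2) = Pow(Add(86, Mul(Pow(Add(-5, 3), -1), Add(16, -10))), 2) = Pow(Add(86, Mul(Pow(-2, -1), 6)), 2) = Pow(Add(86, Mul(Rational(-1, 2), 6)), 2) = Pow(Add(86, -3), 2) = Pow(83, 2) = 6889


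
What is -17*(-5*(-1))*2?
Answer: -170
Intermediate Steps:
-17*(-5*(-1))*2 = -85*2 = -17*10 = -170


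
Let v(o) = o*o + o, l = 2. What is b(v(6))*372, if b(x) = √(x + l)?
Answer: 744*√11 ≈ 2467.6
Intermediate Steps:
v(o) = o + o² (v(o) = o² + o = o + o²)
b(x) = √(2 + x) (b(x) = √(x + 2) = √(2 + x))
b(v(6))*372 = √(2 + 6*(1 + 6))*372 = √(2 + 6*7)*372 = √(2 + 42)*372 = √44*372 = (2*√11)*372 = 744*√11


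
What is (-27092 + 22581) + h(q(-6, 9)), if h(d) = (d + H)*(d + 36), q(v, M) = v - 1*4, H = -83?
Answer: -6929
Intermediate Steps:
q(v, M) = -4 + v (q(v, M) = v - 4 = -4 + v)
h(d) = (-83 + d)*(36 + d) (h(d) = (d - 83)*(d + 36) = (-83 + d)*(36 + d))
(-27092 + 22581) + h(q(-6, 9)) = (-27092 + 22581) + (-2988 + (-4 - 6)² - 47*(-4 - 6)) = -4511 + (-2988 + (-10)² - 47*(-10)) = -4511 + (-2988 + 100 + 470) = -4511 - 2418 = -6929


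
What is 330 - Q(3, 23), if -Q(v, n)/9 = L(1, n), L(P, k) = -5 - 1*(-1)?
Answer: 294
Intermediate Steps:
L(P, k) = -4 (L(P, k) = -5 + 1 = -4)
Q(v, n) = 36 (Q(v, n) = -9*(-4) = 36)
330 - Q(3, 23) = 330 - 1*36 = 330 - 36 = 294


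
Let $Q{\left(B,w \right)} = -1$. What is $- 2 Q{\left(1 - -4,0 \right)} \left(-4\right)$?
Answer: $-8$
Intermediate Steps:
$- 2 Q{\left(1 - -4,0 \right)} \left(-4\right) = \left(-2\right) \left(-1\right) \left(-4\right) = 2 \left(-4\right) = -8$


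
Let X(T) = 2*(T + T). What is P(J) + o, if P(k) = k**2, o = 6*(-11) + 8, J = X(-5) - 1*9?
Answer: 783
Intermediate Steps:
X(T) = 4*T (X(T) = 2*(2*T) = 4*T)
J = -29 (J = 4*(-5) - 1*9 = -20 - 9 = -29)
o = -58 (o = -66 + 8 = -58)
P(J) + o = (-29)**2 - 58 = 841 - 58 = 783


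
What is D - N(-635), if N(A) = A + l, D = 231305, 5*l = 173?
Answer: 1159527/5 ≈ 2.3191e+5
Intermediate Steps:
l = 173/5 (l = (⅕)*173 = 173/5 ≈ 34.600)
N(A) = 173/5 + A (N(A) = A + 173/5 = 173/5 + A)
D - N(-635) = 231305 - (173/5 - 635) = 231305 - 1*(-3002/5) = 231305 + 3002/5 = 1159527/5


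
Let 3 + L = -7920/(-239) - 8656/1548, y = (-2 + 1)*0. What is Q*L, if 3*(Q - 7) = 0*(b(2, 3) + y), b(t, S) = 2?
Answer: 15892555/92493 ≈ 171.82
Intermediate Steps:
y = 0 (y = -1*0 = 0)
L = 2270365/92493 (L = -3 + (-7920/(-239) - 8656/1548) = -3 + (-7920*(-1/239) - 8656*1/1548) = -3 + (7920/239 - 2164/387) = -3 + 2547844/92493 = 2270365/92493 ≈ 24.546)
Q = 7 (Q = 7 + (0*(2 + 0))/3 = 7 + (0*2)/3 = 7 + (⅓)*0 = 7 + 0 = 7)
Q*L = 7*(2270365/92493) = 15892555/92493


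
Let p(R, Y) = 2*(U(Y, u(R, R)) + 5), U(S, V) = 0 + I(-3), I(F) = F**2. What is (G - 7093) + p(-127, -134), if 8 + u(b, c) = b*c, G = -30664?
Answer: -37729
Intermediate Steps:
u(b, c) = -8 + b*c
U(S, V) = 9 (U(S, V) = 0 + (-3)**2 = 0 + 9 = 9)
p(R, Y) = 28 (p(R, Y) = 2*(9 + 5) = 2*14 = 28)
(G - 7093) + p(-127, -134) = (-30664 - 7093) + 28 = -37757 + 28 = -37729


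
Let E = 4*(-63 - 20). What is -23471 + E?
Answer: -23803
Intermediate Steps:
E = -332 (E = 4*(-83) = -332)
-23471 + E = -23471 - 332 = -23803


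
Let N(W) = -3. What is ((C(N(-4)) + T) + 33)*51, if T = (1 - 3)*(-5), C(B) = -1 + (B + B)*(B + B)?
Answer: 3978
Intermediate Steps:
C(B) = -1 + 4*B² (C(B) = -1 + (2*B)*(2*B) = -1 + 4*B²)
T = 10 (T = -2*(-5) = 10)
((C(N(-4)) + T) + 33)*51 = (((-1 + 4*(-3)²) + 10) + 33)*51 = (((-1 + 4*9) + 10) + 33)*51 = (((-1 + 36) + 10) + 33)*51 = ((35 + 10) + 33)*51 = (45 + 33)*51 = 78*51 = 3978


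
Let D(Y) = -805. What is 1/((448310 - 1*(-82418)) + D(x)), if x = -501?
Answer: 1/529923 ≈ 1.8871e-6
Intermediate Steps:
1/((448310 - 1*(-82418)) + D(x)) = 1/((448310 - 1*(-82418)) - 805) = 1/((448310 + 82418) - 805) = 1/(530728 - 805) = 1/529923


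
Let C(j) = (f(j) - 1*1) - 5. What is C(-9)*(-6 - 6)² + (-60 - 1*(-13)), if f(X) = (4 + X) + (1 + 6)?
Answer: -623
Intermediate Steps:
f(X) = 11 + X (f(X) = (4 + X) + 7 = 11 + X)
C(j) = 5 + j (C(j) = ((11 + j) - 1*1) - 5 = ((11 + j) - 1) - 5 = (10 + j) - 5 = 5 + j)
C(-9)*(-6 - 6)² + (-60 - 1*(-13)) = (5 - 9)*(-6 - 6)² + (-60 - 1*(-13)) = -4*(-12)² + (-60 + 13) = -4*144 - 47 = -576 - 47 = -623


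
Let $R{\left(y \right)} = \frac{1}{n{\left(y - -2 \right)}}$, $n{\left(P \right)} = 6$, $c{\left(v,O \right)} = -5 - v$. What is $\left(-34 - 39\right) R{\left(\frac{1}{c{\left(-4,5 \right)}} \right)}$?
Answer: $- \frac{73}{6} \approx -12.167$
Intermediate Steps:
$R{\left(y \right)} = \frac{1}{6}$
$\left(-34 - 39\right) R{\left(\frac{1}{c{\left(-4,5 \right)}} \right)} = \left(-34 - 39\right) \frac{1}{6} = \left(-73\right) \frac{1}{6} = - \frac{73}{6}$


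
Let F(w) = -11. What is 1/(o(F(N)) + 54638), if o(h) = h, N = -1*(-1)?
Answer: 1/54627 ≈ 1.8306e-5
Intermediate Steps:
N = 1
1/(o(F(N)) + 54638) = 1/(-11 + 54638) = 1/54627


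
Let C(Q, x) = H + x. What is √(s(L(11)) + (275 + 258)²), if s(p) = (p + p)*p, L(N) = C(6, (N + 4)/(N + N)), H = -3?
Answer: √137504278/22 ≈ 533.01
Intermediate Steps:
C(Q, x) = -3 + x
L(N) = -3 + (4 + N)/(2*N) (L(N) = -3 + (N + 4)/(N + N) = -3 + (4 + N)/((2*N)) = -3 + (4 + N)*(1/(2*N)) = -3 + (4 + N)/(2*N))
s(p) = 2*p² (s(p) = (2*p)*p = 2*p²)
√(s(L(11)) + (275 + 258)²) = √(2*(-5/2 + 2/11)² + (275 + 258)²) = √(2*(-5/2 + 2*(1/11))² + 533²) = √(2*(-5/2 + 2/11)² + 284089) = √(2*(-51/22)² + 284089) = √(2*(2601/484) + 284089) = √(2601/242 + 284089) = √(68752139/242) = √137504278/22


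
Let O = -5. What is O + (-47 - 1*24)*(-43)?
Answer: 3048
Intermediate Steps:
O + (-47 - 1*24)*(-43) = -5 + (-47 - 1*24)*(-43) = -5 + (-47 - 24)*(-43) = -5 - 71*(-43) = -5 + 3053 = 3048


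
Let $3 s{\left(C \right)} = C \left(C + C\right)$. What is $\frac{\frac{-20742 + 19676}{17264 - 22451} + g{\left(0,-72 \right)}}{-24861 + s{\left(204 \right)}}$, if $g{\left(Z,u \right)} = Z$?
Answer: $\frac{82}{1150317} \approx 7.1285 \cdot 10^{-5}$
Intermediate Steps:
$s{\left(C \right)} = \frac{2 C^{2}}{3}$ ($s{\left(C \right)} = \frac{C \left(C + C\right)}{3} = \frac{C 2 C}{3} = \frac{2 C^{2}}{3}$)
$\frac{\frac{-20742 + 19676}{17264 - 22451} + g{\left(0,-72 \right)}}{-24861 + s{\left(204 \right)}} = \frac{\frac{-20742 + 19676}{17264 - 22451} + 0}{-24861 + \frac{2 \cdot 204^{2}}{3}} = \frac{- \frac{1066}{-5187} + 0}{-24861 + \frac{2}{3} \cdot 41616} = \frac{\left(-1066\right) \left(- \frac{1}{5187}\right) + 0}{-24861 + 27744} = \frac{\frac{82}{399} + 0}{2883} = \frac{82}{399} \cdot \frac{1}{2883} = \frac{82}{1150317}$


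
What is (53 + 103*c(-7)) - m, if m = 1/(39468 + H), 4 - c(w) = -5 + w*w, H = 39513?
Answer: -321215728/78981 ≈ -4067.0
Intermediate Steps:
c(w) = 9 - w² (c(w) = 4 - (-5 + w*w) = 4 - (-5 + w²) = 4 + (5 - w²) = 9 - w²)
m = 1/78981 (m = 1/(39468 + 39513) = 1/78981 ≈ 1.2661e-5)
(53 + 103*c(-7)) - m = (53 + 103*(9 - 1*(-7)²)) - 1*1/78981 = (53 + 103*(9 - 1*49)) - 1/78981 = (53 + 103*(9 - 49)) - 1/78981 = (53 + 103*(-40)) - 1/78981 = (53 - 4120) - 1/78981 = -4067 - 1/78981 = -321215728/78981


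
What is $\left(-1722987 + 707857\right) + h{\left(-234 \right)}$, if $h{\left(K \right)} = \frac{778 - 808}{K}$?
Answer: $- \frac{39590065}{39} \approx -1.0151 \cdot 10^{6}$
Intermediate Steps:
$h{\left(K \right)} = - \frac{30}{K}$ ($h{\left(K \right)} = \frac{778 - 808}{K} = - \frac{30}{K}$)
$\left(-1722987 + 707857\right) + h{\left(-234 \right)} = \left(-1722987 + 707857\right) - \frac{30}{-234} = -1015130 - - \frac{5}{39} = -1015130 + \frac{5}{39} = - \frac{39590065}{39}$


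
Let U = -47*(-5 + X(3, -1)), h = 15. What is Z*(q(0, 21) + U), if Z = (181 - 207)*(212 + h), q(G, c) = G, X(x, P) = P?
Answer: -1664364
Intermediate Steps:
Z = -5902 (Z = (181 - 207)*(212 + 15) = -26*227 = -5902)
U = 282 (U = -47*(-5 - 1) = -47*(-6) = 282)
Z*(q(0, 21) + U) = -5902*(0 + 282) = -5902*282 = -1664364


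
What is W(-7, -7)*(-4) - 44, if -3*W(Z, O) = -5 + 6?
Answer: -128/3 ≈ -42.667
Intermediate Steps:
W(Z, O) = -⅓ (W(Z, O) = -(-5 + 6)/3 = -⅓*1 = -⅓)
W(-7, -7)*(-4) - 44 = -⅓*(-4) - 44 = 4/3 - 44 = -128/3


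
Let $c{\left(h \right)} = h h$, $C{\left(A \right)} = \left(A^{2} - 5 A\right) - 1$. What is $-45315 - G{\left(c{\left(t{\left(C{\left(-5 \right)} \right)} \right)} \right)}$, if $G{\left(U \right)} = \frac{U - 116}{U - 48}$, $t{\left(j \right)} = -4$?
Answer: $- \frac{362545}{8} \approx -45318.0$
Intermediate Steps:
$C{\left(A \right)} = -1 + A^{2} - 5 A$
$c{\left(h \right)} = h^{2}$
$G{\left(U \right)} = \frac{-116 + U}{-48 + U}$
$-45315 - G{\left(c{\left(t{\left(C{\left(-5 \right)} \right)} \right)} \right)} = -45315 - \frac{-116 + \left(-4\right)^{2}}{-48 + \left(-4\right)^{2}} = -45315 - \frac{-116 + 16}{-48 + 16} = -45315 - \frac{1}{-32} \left(-100\right) = -45315 - \left(- \frac{1}{32}\right) \left(-100\right) = -45315 - \frac{25}{8} = - \frac{362545}{8}$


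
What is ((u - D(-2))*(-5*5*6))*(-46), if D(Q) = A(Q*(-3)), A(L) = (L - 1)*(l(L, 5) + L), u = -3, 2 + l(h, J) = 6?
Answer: -365700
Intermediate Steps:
l(h, J) = 4 (l(h, J) = -2 + 6 = 4)
A(L) = (-1 + L)*(4 + L) (A(L) = (L - 1)*(4 + L) = (-1 + L)*(4 + L))
D(Q) = -4 - 9*Q + 9*Q² (D(Q) = -4 + (Q*(-3))² + 3*(Q*(-3)) = -4 + (-3*Q)² + 3*(-3*Q) = -4 + 9*Q² - 9*Q = -4 - 9*Q + 9*Q²)
((u - D(-2))*(-5*5*6))*(-46) = ((-3 - (-4 - 9*(-2) + 9*(-2)²))*(-5*5*6))*(-46) = ((-3 - (-4 + 18 + 9*4))*(-25*6))*(-46) = ((-3 - (-4 + 18 + 36))*(-150))*(-46) = ((-3 - 1*50)*(-150))*(-46) = ((-3 - 50)*(-150))*(-46) = -53*(-150)*(-46) = 7950*(-46) = -365700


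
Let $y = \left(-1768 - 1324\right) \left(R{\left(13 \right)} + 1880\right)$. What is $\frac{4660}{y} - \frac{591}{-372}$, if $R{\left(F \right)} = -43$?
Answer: $\frac{279595737}{176080124} \approx 1.5879$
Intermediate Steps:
$y = -5680004$ ($y = \left(-1768 - 1324\right) \left(-43 + 1880\right) = \left(-3092\right) 1837 = -5680004$)
$\frac{4660}{y} - \frac{591}{-372} = \frac{4660}{-5680004} - \frac{591}{-372} = 4660 \left(- \frac{1}{5680004}\right) - - \frac{197}{124} = - \frac{1165}{1420001} + \frac{197}{124} = \frac{279595737}{176080124}$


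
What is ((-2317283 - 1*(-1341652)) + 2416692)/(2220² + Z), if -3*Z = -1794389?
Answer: 4323183/16579589 ≈ 0.26075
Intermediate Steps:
Z = 1794389/3 (Z = -⅓*(-1794389) = 1794389/3 ≈ 5.9813e+5)
((-2317283 - 1*(-1341652)) + 2416692)/(2220² + Z) = ((-2317283 - 1*(-1341652)) + 2416692)/(2220² + 1794389/3) = ((-2317283 + 1341652) + 2416692)/(4928400 + 1794389/3) = (-975631 + 2416692)/(16579589/3) = 1441061*(3/16579589) = 4323183/16579589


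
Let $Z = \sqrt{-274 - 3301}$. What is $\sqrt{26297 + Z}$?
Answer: $\sqrt{26297 + 5 i \sqrt{143}} \approx 162.16 + 0.184 i$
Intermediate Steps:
$Z = 5 i \sqrt{143}$ ($Z = \sqrt{-3575} = 5 i \sqrt{143} \approx 59.791 i$)
$\sqrt{26297 + Z} = \sqrt{26297 + 5 i \sqrt{143}}$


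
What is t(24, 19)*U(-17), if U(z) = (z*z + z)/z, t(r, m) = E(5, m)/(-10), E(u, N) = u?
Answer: 8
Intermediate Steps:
t(r, m) = -½ (t(r, m) = 5/(-10) = 5*(-⅒) = -½)
U(z) = (z + z²)/z (U(z) = (z² + z)/z = (z + z²)/z)
t(24, 19)*U(-17) = -(1 - 17)/2 = -½*(-16) = 8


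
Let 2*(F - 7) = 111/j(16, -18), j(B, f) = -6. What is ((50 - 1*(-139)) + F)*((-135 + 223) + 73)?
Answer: 120267/4 ≈ 30067.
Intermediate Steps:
F = -9/4 (F = 7 + (111/(-6))/2 = 7 + (111*(-⅙))/2 = 7 + (½)*(-37/2) = 7 - 37/4 = -9/4 ≈ -2.2500)
((50 - 1*(-139)) + F)*((-135 + 223) + 73) = ((50 - 1*(-139)) - 9/4)*((-135 + 223) + 73) = ((50 + 139) - 9/4)*(88 + 73) = (189 - 9/4)*161 = (747/4)*161 = 120267/4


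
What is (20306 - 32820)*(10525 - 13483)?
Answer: 37016412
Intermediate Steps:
(20306 - 32820)*(10525 - 13483) = -12514*(-2958) = 37016412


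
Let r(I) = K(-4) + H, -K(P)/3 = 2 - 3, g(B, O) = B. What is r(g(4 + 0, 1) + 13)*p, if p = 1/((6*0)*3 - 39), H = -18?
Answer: 5/13 ≈ 0.38462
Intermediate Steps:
K(P) = 3 (K(P) = -3*(2 - 3) = -3*(-1) = 3)
r(I) = -15 (r(I) = 3 - 18 = -15)
p = -1/39 (p = 1/(0*3 - 39) = 1/(0 - 39) = 1/(-39) = -1/39 ≈ -0.025641)
r(g(4 + 0, 1) + 13)*p = -15*(-1/39) = 5/13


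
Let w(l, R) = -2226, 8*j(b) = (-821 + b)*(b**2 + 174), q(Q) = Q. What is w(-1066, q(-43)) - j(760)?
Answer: 17613203/4 ≈ 4.4033e+6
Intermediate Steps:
j(b) = (-821 + b)*(174 + b**2)/8 (j(b) = ((-821 + b)*(b**2 + 174))/8 = ((-821 + b)*(174 + b**2))/8 = (-821 + b)*(174 + b**2)/8)
w(-1066, q(-43)) - j(760) = -2226 - (-71427/4 - 821/8*760**2 + (1/8)*760**3 + (87/4)*760) = -2226 - (-71427/4 - 821/8*577600 + (1/8)*438976000 + 16530) = -2226 - (-71427/4 - 59276200 + 54872000 + 16530) = -2226 - 1*(-17622107/4) = -2226 + 17622107/4 = 17613203/4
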